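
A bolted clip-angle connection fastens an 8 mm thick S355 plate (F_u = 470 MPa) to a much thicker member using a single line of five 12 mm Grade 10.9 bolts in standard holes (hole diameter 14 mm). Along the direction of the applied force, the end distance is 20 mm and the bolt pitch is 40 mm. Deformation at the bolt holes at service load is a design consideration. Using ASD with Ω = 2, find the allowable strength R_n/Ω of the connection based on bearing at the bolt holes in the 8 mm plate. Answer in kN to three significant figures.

246 kN

Per bolt r_n = 1.2 l_c t F_u ≤ 2.4 d t F_u; upper limit = 2.4 × 12 × 8 × 470 / 1000 = 108.3 kN.
Edge bolt: l_c = 20 − 14/2 = 13 mm → 1.2 × 13 × 8 × 470 / 1000 = 58.66 → r_n = 58.66 kN.
Interior bolts: l_c = 40 − 14 = 26 mm → 1.2 × 26 × 8 × 470 / 1000 = 117.3 → r_n = 108.3 kN.
R_n = 1 × 58.66 + 4 × 108.3 = 491.8 kN.
Allowable strength R_n/Ω = 491.8 / 2 = 246 kN.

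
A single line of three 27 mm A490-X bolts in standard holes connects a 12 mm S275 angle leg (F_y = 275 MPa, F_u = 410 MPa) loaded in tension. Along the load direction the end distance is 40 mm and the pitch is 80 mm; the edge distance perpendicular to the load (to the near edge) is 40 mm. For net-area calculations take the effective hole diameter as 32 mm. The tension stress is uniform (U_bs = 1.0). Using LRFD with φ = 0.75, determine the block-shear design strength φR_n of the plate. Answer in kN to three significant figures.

Shear plane L_v = 40 + 2·80 = 200 mm; A_gv = 200 × 12 = 2400 mm².
A_nv = (200 − 2.5·32) × 12 = 1440 mm².
A_nt = (40 − 0.5·32) × 12 = 288 mm².
0.6 F_u A_nv = 354.2 kN; 0.6 F_y A_gv = 396 kN → shear rupture governs the shear term.
R_n = 354.2 + 1.0 × 410 × 288 / 1000 = 472.3 kN.
Design strength φR_n = 0.75 × 472.3 = 354 kN.

354 kN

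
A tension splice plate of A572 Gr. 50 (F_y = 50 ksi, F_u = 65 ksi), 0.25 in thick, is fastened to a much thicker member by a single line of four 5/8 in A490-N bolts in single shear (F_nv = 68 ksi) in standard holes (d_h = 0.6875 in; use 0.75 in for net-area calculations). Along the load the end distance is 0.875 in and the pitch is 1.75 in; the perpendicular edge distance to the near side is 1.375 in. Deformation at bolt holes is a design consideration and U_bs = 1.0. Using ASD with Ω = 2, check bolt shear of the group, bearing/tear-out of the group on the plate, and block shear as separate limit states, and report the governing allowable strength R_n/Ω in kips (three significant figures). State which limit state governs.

25.2 kips (block shear governs)

Bolt shear: A_b = π·0.625²/4 = 0.3068 in²; R_n = 68 × 0.3068 × 4 × 1 = 83.45 kips → 83.45 / 2 = 41.7 kips.
Bearing: edge l_c = 0.5312, r_n = 10.36 kips; interior l_c = 1.062, r_n = 20.72 kips; R_n = 10.36 + 3·20.72 = 72.52 kips → 36.3 kips.
Block shear: A_gv = 1.531, A_nv = 0.875, A_nt = 0.25 in²; R_n = min(0.6F_uA_nv, 0.6F_yA_gv) + U_bs·F_u·A_nt = 50.38 kips → 25.2 kips.
Block shear governs: 25.2 kips.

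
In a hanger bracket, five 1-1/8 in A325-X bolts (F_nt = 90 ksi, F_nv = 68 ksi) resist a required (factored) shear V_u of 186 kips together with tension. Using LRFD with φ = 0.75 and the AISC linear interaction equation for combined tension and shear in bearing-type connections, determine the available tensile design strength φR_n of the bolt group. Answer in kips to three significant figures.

190 kips

A_b = π·1.125²/4 = 0.994 in²; f_rv = 186 / (5 × 0.994) = 37.42 ksi.
F'_nt = 1.3 F_nt − (F_nt / φF_nv) f_rv = 1.3·90 − (90/(0.75·68))·37.42 = 50.96 ksi, capped at F_nt → F'_nt = 50.96 ksi.
R_n = F'_nt · A_b · n = 50.96 × 0.994 × 5 = 253.3 kips.
Design strength φR_n = 0.75 × 253.3 = 190 kips.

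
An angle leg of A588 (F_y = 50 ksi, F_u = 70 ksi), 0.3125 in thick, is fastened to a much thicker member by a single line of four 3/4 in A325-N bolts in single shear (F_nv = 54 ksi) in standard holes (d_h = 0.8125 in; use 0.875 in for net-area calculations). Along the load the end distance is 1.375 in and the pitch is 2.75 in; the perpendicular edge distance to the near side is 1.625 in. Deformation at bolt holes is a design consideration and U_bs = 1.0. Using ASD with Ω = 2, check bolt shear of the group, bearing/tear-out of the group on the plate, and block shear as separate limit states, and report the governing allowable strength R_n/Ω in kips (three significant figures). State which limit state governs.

47.7 kips (bolt shear governs)

Bolt shear: A_b = π·0.75²/4 = 0.4418 in²; R_n = 54 × 0.4418 × 4 × 1 = 95.43 kips → 95.43 / 2 = 47.7 kips.
Bearing: edge l_c = 0.9688, r_n = 25.43 kips; interior l_c = 1.938, r_n = 39.38 kips; R_n = 25.43 + 3·39.38 = 143.6 kips → 71.8 kips.
Block shear: A_gv = 3.008, A_nv = 2.051, A_nt = 0.3711 in²; R_n = min(0.6F_uA_nv, 0.6F_yA_gv) + U_bs·F_u·A_nt = 112.1 kips → 56.1 kips.
Bolt shear governs: 47.7 kips.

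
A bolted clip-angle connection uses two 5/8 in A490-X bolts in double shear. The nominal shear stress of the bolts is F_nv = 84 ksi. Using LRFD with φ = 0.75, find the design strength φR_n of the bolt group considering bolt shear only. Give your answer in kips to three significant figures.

77.3 kips

A_b = π × 0.625² / 4 = 0.3068 in².
R_n = F_nv · A_b · n · n_s = 84 × 0.3068 × 2 × 2 = 103.1 kips.
Design strength φR_n = 0.75 × 103.1 = 77.3 kips.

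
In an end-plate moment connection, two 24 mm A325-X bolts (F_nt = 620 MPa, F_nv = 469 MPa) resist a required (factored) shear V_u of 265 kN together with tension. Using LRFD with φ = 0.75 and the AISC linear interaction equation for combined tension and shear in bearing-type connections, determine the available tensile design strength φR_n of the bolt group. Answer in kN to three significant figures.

197 kN

A_b = π·24²/4 = 452.4 mm²; f_rv = 265 × 1000 / (2 × 452.4) = 292.9 MPa.
F'_nt = 1.3 F_nt − (F_nt / φF_nv) f_rv = 1.3·620 − (620/(0.75·469))·292.9 = 289.7 MPa, capped at F_nt → F'_nt = 289.7 MPa.
R_n = F'_nt · A_b · n = 289.7 × 452.4 × 2 / 1000 = 262.2 kN.
Design strength φR_n = 0.75 × 262.2 = 197 kN.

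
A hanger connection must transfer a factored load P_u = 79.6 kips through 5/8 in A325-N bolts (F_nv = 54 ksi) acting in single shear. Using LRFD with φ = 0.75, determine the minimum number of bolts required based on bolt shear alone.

7 bolts

A_b = π·0.625²/4 = 0.3068 in².
Per-bolt design strength φR_n = 0.75 × 54 × 0.3068 × 1 = 12.43 kips.
n ≥ 79.6 / 12.43 = 6.406 → use 7 bolts.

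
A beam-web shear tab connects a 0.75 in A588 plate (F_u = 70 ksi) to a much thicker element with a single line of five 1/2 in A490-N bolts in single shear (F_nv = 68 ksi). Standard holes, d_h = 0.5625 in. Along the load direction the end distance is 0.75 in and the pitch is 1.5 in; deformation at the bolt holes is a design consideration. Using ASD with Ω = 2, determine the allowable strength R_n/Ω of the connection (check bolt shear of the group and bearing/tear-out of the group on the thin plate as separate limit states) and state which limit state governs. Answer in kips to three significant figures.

33.4 kips (bolt shear governs)

Bolt shear: A_b = π·0.5²/4 = 0.1963 in²; R_n = 68 × 0.1963 × 5 × 1 = 66.76 kips → 66.76 / 2 = 33.4 kips.
Bearing (1.2 l_c t F_u ≤ 2.4 d t F_u): upper limit = 2.4·0.5·0.75·70 = 63 kips.
  Edge l_c = 0.75 − 0.5625/2 = 0.4688 → r_n = 29.53 kips; interior l_c = 1.5 − 0.5625 = 0.9375 → r_n = 59.06 kips.
  R_n,bearing = 1·29.53 + 4·59.06 = 265.8 kips → 265.8 / 2 = 133 kips.
Bolt shear governs: 33.4 kips.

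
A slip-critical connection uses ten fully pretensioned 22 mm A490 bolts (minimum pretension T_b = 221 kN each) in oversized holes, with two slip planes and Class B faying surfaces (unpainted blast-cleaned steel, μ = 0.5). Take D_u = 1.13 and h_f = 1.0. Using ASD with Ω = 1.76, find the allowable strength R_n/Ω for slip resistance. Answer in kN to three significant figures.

R_n = μ · D_u · h_f · T_b · n_s · n_b = 0.5 × 1.13 × 1.0 × 221 × 2 × 10 = 2497 kN.
Allowable strength R_n/Ω = 2497 / 1.76 = 1420 kN.

1420 kN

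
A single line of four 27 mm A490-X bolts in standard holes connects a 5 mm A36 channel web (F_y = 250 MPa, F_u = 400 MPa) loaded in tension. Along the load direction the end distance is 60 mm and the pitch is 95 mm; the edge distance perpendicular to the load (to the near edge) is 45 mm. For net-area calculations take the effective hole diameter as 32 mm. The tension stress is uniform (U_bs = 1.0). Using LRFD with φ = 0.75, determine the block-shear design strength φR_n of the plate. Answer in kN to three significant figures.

238 kN

Shear plane L_v = 60 + 3·95 = 345 mm; A_gv = 345 × 5 = 1725 mm².
A_nv = (345 − 3.5·32) × 5 = 1165 mm².
A_nt = (45 − 0.5·32) × 5 = 145 mm².
0.6 F_u A_nv = 279.6 kN; 0.6 F_y A_gv = 258.8 kN → shear yielding governs the shear term.
R_n = 258.8 + 1.0 × 400 × 145 / 1000 = 316.8 kN.
Design strength φR_n = 0.75 × 316.8 = 238 kN.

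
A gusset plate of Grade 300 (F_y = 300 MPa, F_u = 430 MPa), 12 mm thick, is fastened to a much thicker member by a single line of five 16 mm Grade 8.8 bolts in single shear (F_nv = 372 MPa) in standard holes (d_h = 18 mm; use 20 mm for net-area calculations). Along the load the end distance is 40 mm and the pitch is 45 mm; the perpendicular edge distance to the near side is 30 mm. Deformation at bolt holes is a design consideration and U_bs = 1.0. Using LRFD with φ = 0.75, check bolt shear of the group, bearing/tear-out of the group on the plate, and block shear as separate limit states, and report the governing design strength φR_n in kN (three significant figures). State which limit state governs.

Bolt shear: A_b = π·16²/4 = 201.1 mm²; R_n = 372 × 201.1 × 5 × 1 / 1000 = 374 kN → 0.75 × 374 = 280 kN.
Bearing: edge l_c = 31, r_n = 192 kN; interior l_c = 27, r_n = 167.2 kN; R_n = 192 + 4·167.2 = 860.7 kN → 646 kN.
Block shear: A_gv = 2640, A_nv = 1560, A_nt = 240 mm²; R_n = min(0.6F_uA_nv, 0.6F_yA_gv) + U_bs·F_u·A_nt = 505.7 kN → 379 kN.
Bolt shear governs: 280 kN.

280 kN (bolt shear governs)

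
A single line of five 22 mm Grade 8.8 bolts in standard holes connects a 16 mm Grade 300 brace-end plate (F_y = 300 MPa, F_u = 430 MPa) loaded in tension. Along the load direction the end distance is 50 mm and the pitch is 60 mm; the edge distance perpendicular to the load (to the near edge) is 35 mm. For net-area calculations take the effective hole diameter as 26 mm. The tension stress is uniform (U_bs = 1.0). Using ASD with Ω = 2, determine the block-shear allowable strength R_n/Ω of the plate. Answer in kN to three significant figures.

433 kN

Shear plane L_v = 50 + 4·60 = 290 mm; A_gv = 290 × 16 = 4640 mm².
A_nv = (290 − 4.5·26) × 16 = 2768 mm².
A_nt = (35 − 0.5·26) × 16 = 352 mm².
0.6 F_u A_nv = 714.1 kN; 0.6 F_y A_gv = 835.2 kN → shear rupture governs the shear term.
R_n = 714.1 + 1.0 × 430 × 352 / 1000 = 865.5 kN.
Allowable strength R_n/Ω = 865.5 / 2 = 433 kN.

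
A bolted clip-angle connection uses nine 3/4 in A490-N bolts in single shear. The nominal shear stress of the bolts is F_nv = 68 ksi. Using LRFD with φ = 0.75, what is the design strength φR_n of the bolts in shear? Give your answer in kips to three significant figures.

203 kips

A_b = π × 0.75² / 4 = 0.4418 in².
R_n = F_nv · A_b · n · n_s = 68 × 0.4418 × 9 × 1 = 270.4 kips.
Design strength φR_n = 0.75 × 270.4 = 203 kips.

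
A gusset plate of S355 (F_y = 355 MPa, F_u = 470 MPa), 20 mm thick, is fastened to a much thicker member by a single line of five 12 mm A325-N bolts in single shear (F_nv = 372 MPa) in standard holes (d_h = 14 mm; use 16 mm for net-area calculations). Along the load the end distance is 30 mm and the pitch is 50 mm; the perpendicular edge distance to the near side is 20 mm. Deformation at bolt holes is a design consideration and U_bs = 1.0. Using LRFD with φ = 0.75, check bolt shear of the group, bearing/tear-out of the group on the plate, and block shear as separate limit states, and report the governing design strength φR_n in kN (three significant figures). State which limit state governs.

Bolt shear: A_b = π·12²/4 = 113.1 mm²; R_n = 372 × 113.1 × 5 × 1 / 1000 = 210.4 kN → 0.75 × 210.4 = 158 kN.
Bearing: edge l_c = 23, r_n = 259.4 kN; interior l_c = 36, r_n = 270.7 kN; R_n = 259.4 + 4·270.7 = 1342 kN → 1010 kN.
Block shear: A_gv = 4600, A_nv = 3160, A_nt = 240 mm²; R_n = min(0.6F_uA_nv, 0.6F_yA_gv) + U_bs·F_u·A_nt = 1004 kN → 753 kN.
Bolt shear governs: 158 kN.

158 kN (bolt shear governs)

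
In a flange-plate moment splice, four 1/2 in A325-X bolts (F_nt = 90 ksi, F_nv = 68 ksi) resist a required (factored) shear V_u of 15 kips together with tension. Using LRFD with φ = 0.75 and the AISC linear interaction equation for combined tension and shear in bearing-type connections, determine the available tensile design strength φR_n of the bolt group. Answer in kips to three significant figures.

49.1 kips

A_b = π·0.5²/4 = 0.1963 in²; f_rv = 15 / (4 × 0.1963) = 19.1 ksi.
F'_nt = 1.3 F_nt − (F_nt / φF_nv) f_rv = 1.3·90 − (90/(0.75·68))·19.1 = 83.3 ksi, capped at F_nt → F'_nt = 83.3 ksi.
R_n = F'_nt · A_b · n = 83.3 × 0.1963 × 4 = 65.42 kips.
Design strength φR_n = 0.75 × 65.42 = 49.1 kips.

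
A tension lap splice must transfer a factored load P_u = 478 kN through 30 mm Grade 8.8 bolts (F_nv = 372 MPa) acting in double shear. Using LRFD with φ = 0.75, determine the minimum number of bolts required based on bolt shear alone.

2 bolts

A_b = π·30²/4 = 706.9 mm².
Per-bolt design strength φR_n = 0.75 × 372 × 706.9 × 2 / 1000 = 394.4 kN.
n ≥ 478 / 394.4 = 1.212 → use 2 bolts.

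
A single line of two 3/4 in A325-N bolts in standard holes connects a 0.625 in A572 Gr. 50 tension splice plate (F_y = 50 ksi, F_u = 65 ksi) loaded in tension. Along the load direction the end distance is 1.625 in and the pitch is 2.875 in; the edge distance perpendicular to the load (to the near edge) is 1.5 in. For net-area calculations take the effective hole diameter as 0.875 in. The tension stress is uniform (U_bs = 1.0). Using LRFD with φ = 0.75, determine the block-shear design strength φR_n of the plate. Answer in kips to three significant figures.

Shear plane L_v = 1.625 + 1·2.875 = 4.5 in; A_gv = 4.5 × 0.625 = 2.812 in².
A_nv = (4.5 − 1.5·0.875) × 0.625 = 1.992 in².
A_nt = (1.5 − 0.5·0.875) × 0.625 = 0.6641 in².
0.6 F_u A_nv = 77.7 kips; 0.6 F_y A_gv = 84.38 kips → shear rupture governs the shear term.
R_n = 77.7 + 1.0 × 65 × 0.6641 = 120.9 kips.
Design strength φR_n = 0.75 × 120.9 = 90.6 kips.

90.6 kips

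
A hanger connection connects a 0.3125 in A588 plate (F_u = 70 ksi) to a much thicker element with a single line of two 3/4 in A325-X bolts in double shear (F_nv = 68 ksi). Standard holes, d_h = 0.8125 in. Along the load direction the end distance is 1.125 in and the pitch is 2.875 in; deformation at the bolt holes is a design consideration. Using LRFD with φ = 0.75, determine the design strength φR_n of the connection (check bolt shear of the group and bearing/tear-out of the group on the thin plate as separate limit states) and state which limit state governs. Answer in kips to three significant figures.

43.7 kips (bearing governs)

Bolt shear: A_b = π·0.75²/4 = 0.4418 in²; R_n = 68 × 0.4418 × 2 × 2 = 120.2 kips → 0.75 × 120.2 = 90.1 kips.
Bearing (1.2 l_c t F_u ≤ 2.4 d t F_u): upper limit = 2.4·0.75·0.3125·70 = 39.38 kips.
  Edge l_c = 1.125 − 0.8125/2 = 0.7188 → r_n = 18.87 kips; interior l_c = 2.875 − 0.8125 = 2.062 → r_n = 39.38 kips.
  R_n,bearing = 1·18.87 + 1·39.38 = 58.24 kips → 0.75 × 58.24 = 43.7 kips.
Bearing governs: 43.7 kips.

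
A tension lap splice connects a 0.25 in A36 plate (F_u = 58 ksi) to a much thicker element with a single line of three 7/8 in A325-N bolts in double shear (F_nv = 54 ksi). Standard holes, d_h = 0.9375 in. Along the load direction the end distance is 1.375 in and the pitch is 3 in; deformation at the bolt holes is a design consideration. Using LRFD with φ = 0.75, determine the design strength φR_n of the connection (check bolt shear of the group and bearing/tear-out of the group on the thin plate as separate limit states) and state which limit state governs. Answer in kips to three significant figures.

57.5 kips (bearing governs)

Bolt shear: A_b = π·0.875²/4 = 0.6013 in²; R_n = 54 × 0.6013 × 3 × 2 = 194.8 kips → 0.75 × 194.8 = 146 kips.
Bearing (1.2 l_c t F_u ≤ 2.4 d t F_u): upper limit = 2.4·0.875·0.25·58 = 30.45 kips.
  Edge l_c = 1.375 − 0.9375/2 = 0.9062 → r_n = 15.77 kips; interior l_c = 3 − 0.9375 = 2.062 → r_n = 30.45 kips.
  R_n,bearing = 1·15.77 + 2·30.45 = 76.67 kips → 0.75 × 76.67 = 57.5 kips.
Bearing governs: 57.5 kips.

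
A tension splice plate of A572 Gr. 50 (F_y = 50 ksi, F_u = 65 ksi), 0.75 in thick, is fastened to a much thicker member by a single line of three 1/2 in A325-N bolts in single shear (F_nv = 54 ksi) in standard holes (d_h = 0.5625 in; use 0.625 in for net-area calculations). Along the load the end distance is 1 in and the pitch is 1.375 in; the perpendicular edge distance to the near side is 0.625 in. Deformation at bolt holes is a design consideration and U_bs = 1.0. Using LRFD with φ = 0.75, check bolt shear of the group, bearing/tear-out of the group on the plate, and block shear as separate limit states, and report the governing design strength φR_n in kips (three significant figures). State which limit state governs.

Bolt shear: A_b = π·0.5²/4 = 0.1963 in²; R_n = 54 × 0.1963 × 3 × 1 = 31.81 kips → 0.75 × 31.81 = 23.9 kips.
Bearing: edge l_c = 0.7188, r_n = 42.05 kips; interior l_c = 0.8125, r_n = 47.53 kips; R_n = 42.05 + 2·47.53 = 137.1 kips → 103 kips.
Block shear: A_gv = 2.812, A_nv = 1.641, A_nt = 0.2344 in²; R_n = min(0.6F_uA_nv, 0.6F_yA_gv) + U_bs·F_u·A_nt = 79.22 kips → 59.4 kips.
Bolt shear governs: 23.9 kips.

23.9 kips (bolt shear governs)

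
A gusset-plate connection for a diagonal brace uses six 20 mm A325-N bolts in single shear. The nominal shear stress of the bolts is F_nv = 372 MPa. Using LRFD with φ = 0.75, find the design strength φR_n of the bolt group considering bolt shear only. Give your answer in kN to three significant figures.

526 kN

A_b = π × 20² / 4 = 314.2 mm².
R_n = F_nv · A_b · n · n_s = 372 × 314.2 × 6 × 1 / 1000 = 701.2 kN.
Design strength φR_n = 0.75 × 701.2 = 526 kN.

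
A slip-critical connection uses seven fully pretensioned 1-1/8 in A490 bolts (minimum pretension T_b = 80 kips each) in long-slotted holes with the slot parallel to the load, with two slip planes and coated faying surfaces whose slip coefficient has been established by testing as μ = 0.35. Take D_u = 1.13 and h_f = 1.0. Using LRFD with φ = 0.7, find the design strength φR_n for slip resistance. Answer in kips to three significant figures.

R_n = μ · D_u · h_f · T_b · n_s · n_b = 0.35 × 1.13 × 1.0 × 80 × 2 × 7 = 443 kips.
Design strength φR_n = 0.7 × 443 = 310 kips.

310 kips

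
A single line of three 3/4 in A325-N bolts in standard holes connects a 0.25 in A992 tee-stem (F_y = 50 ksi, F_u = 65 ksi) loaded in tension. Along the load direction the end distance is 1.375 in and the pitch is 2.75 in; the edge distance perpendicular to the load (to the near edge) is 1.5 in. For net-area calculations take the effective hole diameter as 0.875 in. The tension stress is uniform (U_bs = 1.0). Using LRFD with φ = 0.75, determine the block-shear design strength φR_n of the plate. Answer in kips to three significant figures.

Shear plane L_v = 1.375 + 2·2.75 = 6.875 in; A_gv = 6.875 × 0.25 = 1.719 in².
A_nv = (6.875 − 2.5·0.875) × 0.25 = 1.172 in².
A_nt = (1.5 − 0.5·0.875) × 0.25 = 0.2656 in².
0.6 F_u A_nv = 45.7 kips; 0.6 F_y A_gv = 51.56 kips → shear rupture governs the shear term.
R_n = 45.7 + 1.0 × 65 × 0.2656 = 62.97 kips.
Design strength φR_n = 0.75 × 62.97 = 47.2 kips.

47.2 kips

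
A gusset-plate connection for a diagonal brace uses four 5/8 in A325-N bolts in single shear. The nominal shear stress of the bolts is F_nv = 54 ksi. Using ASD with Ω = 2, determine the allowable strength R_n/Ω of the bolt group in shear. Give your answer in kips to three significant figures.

A_b = π × 0.625² / 4 = 0.3068 in².
R_n = F_nv · A_b · n · n_s = 54 × 0.3068 × 4 × 1 = 66.27 kips.
Allowable strength R_n/Ω = 66.27 / 2 = 33.1 kips.

33.1 kips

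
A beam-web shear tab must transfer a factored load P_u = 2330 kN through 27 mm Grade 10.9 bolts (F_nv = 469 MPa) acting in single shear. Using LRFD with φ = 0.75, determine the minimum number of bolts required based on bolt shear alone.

A_b = π·27²/4 = 572.6 mm².
Per-bolt design strength φR_n = 0.75 × 469 × 572.6 × 1 / 1000 = 201.4 kN.
n ≥ 2330 / 201.4 = 11.57 → use 12 bolts.

12 bolts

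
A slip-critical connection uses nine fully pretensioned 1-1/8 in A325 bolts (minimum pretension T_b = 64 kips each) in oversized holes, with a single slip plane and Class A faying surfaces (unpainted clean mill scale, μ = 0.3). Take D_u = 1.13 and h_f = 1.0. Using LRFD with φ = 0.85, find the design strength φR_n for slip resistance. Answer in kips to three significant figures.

166 kips

R_n = μ · D_u · h_f · T_b · n_s · n_b = 0.3 × 1.13 × 1.0 × 64 × 1 × 9 = 195.3 kips.
Design strength φR_n = 0.85 × 195.3 = 166 kips.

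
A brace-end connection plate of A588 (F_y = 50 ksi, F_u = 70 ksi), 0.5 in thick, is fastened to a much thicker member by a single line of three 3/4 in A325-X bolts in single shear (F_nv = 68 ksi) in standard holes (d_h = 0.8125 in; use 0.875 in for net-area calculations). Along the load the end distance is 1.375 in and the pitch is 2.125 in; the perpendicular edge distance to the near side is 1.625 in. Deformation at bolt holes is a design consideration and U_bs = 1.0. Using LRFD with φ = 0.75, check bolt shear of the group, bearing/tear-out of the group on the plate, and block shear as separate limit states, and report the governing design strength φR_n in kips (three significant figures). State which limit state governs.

Bolt shear: A_b = π·0.75²/4 = 0.4418 in²; R_n = 68 × 0.4418 × 3 × 1 = 90.12 kips → 0.75 × 90.12 = 67.6 kips.
Bearing: edge l_c = 0.9688, r_n = 40.69 kips; interior l_c = 1.312, r_n = 55.12 kips; R_n = 40.69 + 2·55.12 = 150.9 kips → 113 kips.
Block shear: A_gv = 2.812, A_nv = 1.719, A_nt = 0.5938 in²; R_n = min(0.6F_uA_nv, 0.6F_yA_gv) + U_bs·F_u·A_nt = 113.8 kips → 85.3 kips.
Bolt shear governs: 67.6 kips.

67.6 kips (bolt shear governs)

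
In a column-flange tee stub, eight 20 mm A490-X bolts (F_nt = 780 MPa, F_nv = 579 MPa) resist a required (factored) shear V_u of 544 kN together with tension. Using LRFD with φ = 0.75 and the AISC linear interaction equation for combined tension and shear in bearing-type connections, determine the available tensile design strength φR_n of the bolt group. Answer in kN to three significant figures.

1180 kN

A_b = π·20²/4 = 314.2 mm²; f_rv = 544 × 1000 / (8 × 314.2) = 216.5 MPa.
F'_nt = 1.3 F_nt − (F_nt / φF_nv) f_rv = 1.3·780 − (780/(0.75·579))·216.5 = 625.2 MPa, capped at F_nt → F'_nt = 625.2 MPa.
R_n = F'_nt · A_b · n = 625.2 × 314.2 × 8 / 1000 = 1571 kN.
Design strength φR_n = 0.75 × 1571 = 1180 kN.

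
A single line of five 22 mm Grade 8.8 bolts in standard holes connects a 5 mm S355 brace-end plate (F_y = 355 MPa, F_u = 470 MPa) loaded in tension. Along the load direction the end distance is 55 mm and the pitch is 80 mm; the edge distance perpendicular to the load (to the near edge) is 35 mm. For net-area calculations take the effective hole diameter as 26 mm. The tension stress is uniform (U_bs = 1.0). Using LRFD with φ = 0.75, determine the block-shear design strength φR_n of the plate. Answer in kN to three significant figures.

Shear plane L_v = 55 + 4·80 = 375 mm; A_gv = 375 × 5 = 1875 mm².
A_nv = (375 − 4.5·26) × 5 = 1290 mm².
A_nt = (35 − 0.5·26) × 5 = 110 mm².
0.6 F_u A_nv = 363.8 kN; 0.6 F_y A_gv = 399.4 kN → shear rupture governs the shear term.
R_n = 363.8 + 1.0 × 470 × 110 / 1000 = 415.5 kN.
Design strength φR_n = 0.75 × 415.5 = 312 kN.

312 kN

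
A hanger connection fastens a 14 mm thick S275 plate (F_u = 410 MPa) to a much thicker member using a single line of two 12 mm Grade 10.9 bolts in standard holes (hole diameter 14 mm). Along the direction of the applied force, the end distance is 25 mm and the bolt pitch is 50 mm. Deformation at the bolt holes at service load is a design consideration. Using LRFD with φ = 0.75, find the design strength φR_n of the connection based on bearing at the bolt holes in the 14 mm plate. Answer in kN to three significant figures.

217 kN

Per bolt r_n = 1.2 l_c t F_u ≤ 2.4 d t F_u; upper limit = 2.4 × 12 × 14 × 410 / 1000 = 165.3 kN.
Edge bolt: l_c = 25 − 14/2 = 18 mm → 1.2 × 18 × 14 × 410 / 1000 = 124 → r_n = 124 kN.
Interior bolts: l_c = 50 − 14 = 36 mm → 1.2 × 36 × 14 × 410 / 1000 = 248 → r_n = 165.3 kN.
R_n = 1 × 124 + 1 × 165.3 = 289.3 kN.
Design strength φR_n = 0.75 × 289.3 = 217 kN.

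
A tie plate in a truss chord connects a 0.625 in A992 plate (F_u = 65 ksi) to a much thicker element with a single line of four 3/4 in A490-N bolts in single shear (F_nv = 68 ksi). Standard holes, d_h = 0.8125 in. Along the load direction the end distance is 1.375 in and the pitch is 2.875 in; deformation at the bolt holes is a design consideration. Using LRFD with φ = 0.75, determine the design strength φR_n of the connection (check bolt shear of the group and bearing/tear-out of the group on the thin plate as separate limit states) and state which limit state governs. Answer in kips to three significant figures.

Bolt shear: A_b = π·0.75²/4 = 0.4418 in²; R_n = 68 × 0.4418 × 4 × 1 = 120.2 kips → 0.75 × 120.2 = 90.1 kips.
Bearing (1.2 l_c t F_u ≤ 2.4 d t F_u): upper limit = 2.4·0.75·0.625·65 = 73.12 kips.
  Edge l_c = 1.375 − 0.8125/2 = 0.9688 → r_n = 47.23 kips; interior l_c = 2.875 − 0.8125 = 2.062 → r_n = 73.12 kips.
  R_n,bearing = 1·47.23 + 3·73.12 = 266.6 kips → 0.75 × 266.6 = 200 kips.
Bolt shear governs: 90.1 kips.

90.1 kips (bolt shear governs)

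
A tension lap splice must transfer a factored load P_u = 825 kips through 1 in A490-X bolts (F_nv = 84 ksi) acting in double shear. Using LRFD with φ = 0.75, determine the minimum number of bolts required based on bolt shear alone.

A_b = π·1²/4 = 0.7854 in².
Per-bolt design strength φR_n = 0.75 × 84 × 0.7854 × 2 = 98.96 kips.
n ≥ 825 / 98.96 = 8.337 → use 9 bolts.

9 bolts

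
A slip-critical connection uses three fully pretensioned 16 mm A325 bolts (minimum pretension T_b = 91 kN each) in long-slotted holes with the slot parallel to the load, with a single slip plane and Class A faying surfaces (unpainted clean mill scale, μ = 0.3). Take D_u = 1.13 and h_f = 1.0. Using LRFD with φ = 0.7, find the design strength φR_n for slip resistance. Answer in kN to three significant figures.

R_n = μ · D_u · h_f · T_b · n_s · n_b = 0.3 × 1.13 × 1.0 × 91 × 1 × 3 = 92.55 kN.
Design strength φR_n = 0.7 × 92.55 = 64.8 kN.

64.8 kN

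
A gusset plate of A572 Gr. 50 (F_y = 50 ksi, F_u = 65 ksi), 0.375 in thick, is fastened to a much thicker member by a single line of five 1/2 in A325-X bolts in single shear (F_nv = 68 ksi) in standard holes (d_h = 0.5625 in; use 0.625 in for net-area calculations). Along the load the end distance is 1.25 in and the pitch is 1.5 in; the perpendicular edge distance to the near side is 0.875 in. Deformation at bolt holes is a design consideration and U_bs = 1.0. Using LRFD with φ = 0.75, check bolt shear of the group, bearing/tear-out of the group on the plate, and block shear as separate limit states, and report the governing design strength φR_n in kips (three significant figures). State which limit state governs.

50.1 kips (bolt shear governs)

Bolt shear: A_b = π·0.5²/4 = 0.1963 in²; R_n = 68 × 0.1963 × 5 × 1 = 66.76 kips → 0.75 × 66.76 = 50.1 kips.
Bearing: edge l_c = 0.9688, r_n = 28.34 kips; interior l_c = 0.9375, r_n = 27.42 kips; R_n = 28.34 + 4·27.42 = 138 kips → 104 kips.
Block shear: A_gv = 2.719, A_nv = 1.664, A_nt = 0.2109 in²; R_n = min(0.6F_uA_nv, 0.6F_yA_gv) + U_bs·F_u·A_nt = 78.61 kips → 59 kips.
Bolt shear governs: 50.1 kips.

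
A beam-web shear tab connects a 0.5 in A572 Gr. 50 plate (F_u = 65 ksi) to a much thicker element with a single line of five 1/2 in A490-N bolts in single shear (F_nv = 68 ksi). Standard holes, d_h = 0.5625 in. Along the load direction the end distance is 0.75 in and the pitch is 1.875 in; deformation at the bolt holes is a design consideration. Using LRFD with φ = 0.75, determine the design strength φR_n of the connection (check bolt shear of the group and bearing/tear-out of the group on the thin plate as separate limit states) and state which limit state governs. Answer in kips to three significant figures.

50.1 kips (bolt shear governs)

Bolt shear: A_b = π·0.5²/4 = 0.1963 in²; R_n = 68 × 0.1963 × 5 × 1 = 66.76 kips → 0.75 × 66.76 = 50.1 kips.
Bearing (1.2 l_c t F_u ≤ 2.4 d t F_u): upper limit = 2.4·0.5·0.5·65 = 39 kips.
  Edge l_c = 0.75 − 0.5625/2 = 0.4688 → r_n = 18.28 kips; interior l_c = 1.875 − 0.5625 = 1.312 → r_n = 39 kips.
  R_n,bearing = 1·18.28 + 4·39 = 174.3 kips → 0.75 × 174.3 = 131 kips.
Bolt shear governs: 50.1 kips.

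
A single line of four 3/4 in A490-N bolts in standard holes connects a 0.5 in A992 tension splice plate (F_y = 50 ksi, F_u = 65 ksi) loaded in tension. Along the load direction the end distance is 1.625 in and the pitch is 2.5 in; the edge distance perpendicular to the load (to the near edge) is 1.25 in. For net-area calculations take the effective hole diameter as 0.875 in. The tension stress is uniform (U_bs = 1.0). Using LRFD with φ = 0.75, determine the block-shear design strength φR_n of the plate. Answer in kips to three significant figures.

108 kips

Shear plane L_v = 1.625 + 3·2.5 = 9.125 in; A_gv = 9.125 × 0.5 = 4.562 in².
A_nv = (9.125 − 3.5·0.875) × 0.5 = 3.031 in².
A_nt = (1.25 − 0.5·0.875) × 0.5 = 0.4062 in².
0.6 F_u A_nv = 118.2 kips; 0.6 F_y A_gv = 136.9 kips → shear rupture governs the shear term.
R_n = 118.2 + 1.0 × 65 × 0.4062 = 144.6 kips.
Design strength φR_n = 0.75 × 144.6 = 108 kips.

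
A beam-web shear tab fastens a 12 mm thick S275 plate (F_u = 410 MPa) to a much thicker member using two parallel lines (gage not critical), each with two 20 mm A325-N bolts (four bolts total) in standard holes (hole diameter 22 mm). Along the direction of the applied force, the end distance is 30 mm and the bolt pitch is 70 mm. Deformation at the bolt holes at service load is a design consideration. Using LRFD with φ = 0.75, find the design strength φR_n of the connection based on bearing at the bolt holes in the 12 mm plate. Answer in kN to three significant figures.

Per bolt r_n = 1.2 l_c t F_u ≤ 2.4 d t F_u; upper limit = 2.4 × 20 × 12 × 410 / 1000 = 236.2 kN.
Edge bolt: l_c = 30 − 22/2 = 19 mm → 1.2 × 19 × 12 × 410 / 1000 = 112.2 → r_n = 112.2 kN.
Interior bolts: l_c = 70 − 22 = 48 mm → 1.2 × 48 × 12 × 410 / 1000 = 283.4 → r_n = 236.2 kN.
R_n = 2 × 112.2 + 2 × 236.2 = 696.7 kN.
Design strength φR_n = 0.75 × 696.7 = 523 kN.

523 kN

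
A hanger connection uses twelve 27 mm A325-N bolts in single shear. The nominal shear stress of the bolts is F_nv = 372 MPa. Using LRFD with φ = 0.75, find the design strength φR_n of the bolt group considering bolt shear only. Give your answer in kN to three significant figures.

A_b = π × 27² / 4 = 572.6 mm².
R_n = F_nv · A_b · n · n_s = 372 × 572.6 × 12 × 1 / 1000 = 2556 kN.
Design strength φR_n = 0.75 × 2556 = 1920 kN.

1920 kN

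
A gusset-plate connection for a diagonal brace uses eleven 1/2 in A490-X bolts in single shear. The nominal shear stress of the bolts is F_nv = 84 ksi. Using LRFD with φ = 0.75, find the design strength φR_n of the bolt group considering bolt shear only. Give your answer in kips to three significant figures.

A_b = π × 0.5² / 4 = 0.1963 in².
R_n = F_nv · A_b · n · n_s = 84 × 0.1963 × 11 × 1 = 181.4 kips.
Design strength φR_n = 0.75 × 181.4 = 136 kips.

136 kips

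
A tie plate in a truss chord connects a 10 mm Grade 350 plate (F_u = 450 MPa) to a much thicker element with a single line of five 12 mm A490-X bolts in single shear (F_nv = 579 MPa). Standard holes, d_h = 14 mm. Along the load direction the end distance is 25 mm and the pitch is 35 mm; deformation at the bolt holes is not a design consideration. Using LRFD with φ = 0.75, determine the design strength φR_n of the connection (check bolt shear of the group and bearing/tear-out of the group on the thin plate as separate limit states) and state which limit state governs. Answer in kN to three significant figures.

Bolt shear: A_b = π·12²/4 = 113.1 mm²; R_n = 579 × 113.1 × 5 × 1 / 1000 = 327.4 kN → 0.75 × 327.4 = 246 kN.
Bearing (1.5 l_c t F_u ≤ 3.0 d t F_u): upper limit = 3.0·12·10·450 / 1000 = 162 kN.
  Edge l_c = 25 − 14/2 = 18 → r_n = 121.5 kN; interior l_c = 35 − 14 = 21 → r_n = 141.8 kN.
  R_n,bearing = 1·121.5 + 4·141.8 = 688.5 kN → 0.75 × 688.5 = 516 kN.
Bolt shear governs: 246 kN.

246 kN (bolt shear governs)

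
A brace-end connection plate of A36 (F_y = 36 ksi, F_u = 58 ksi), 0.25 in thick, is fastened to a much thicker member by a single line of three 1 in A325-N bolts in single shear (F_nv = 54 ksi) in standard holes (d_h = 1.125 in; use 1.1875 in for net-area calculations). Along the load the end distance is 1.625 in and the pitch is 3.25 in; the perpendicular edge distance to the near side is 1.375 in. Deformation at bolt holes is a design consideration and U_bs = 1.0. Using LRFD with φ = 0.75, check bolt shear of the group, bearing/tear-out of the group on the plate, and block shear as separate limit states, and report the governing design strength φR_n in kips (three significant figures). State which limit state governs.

41.4 kips (block shear governs)

Bolt shear: A_b = π·1²/4 = 0.7854 in²; R_n = 54 × 0.7854 × 3 × 1 = 127.2 kips → 0.75 × 127.2 = 95.4 kips.
Bearing: edge l_c = 1.062, r_n = 18.49 kips; interior l_c = 2.125, r_n = 34.8 kips; R_n = 18.49 + 2·34.8 = 88.09 kips → 66.1 kips.
Block shear: A_gv = 2.031, A_nv = 1.289, A_nt = 0.1953 in²; R_n = min(0.6F_uA_nv, 0.6F_yA_gv) + U_bs·F_u·A_nt = 55.2 kips → 41.4 kips.
Block shear governs: 41.4 kips.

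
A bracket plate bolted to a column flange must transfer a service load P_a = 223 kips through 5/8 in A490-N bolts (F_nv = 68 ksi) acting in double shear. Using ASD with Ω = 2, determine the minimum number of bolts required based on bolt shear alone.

A_b = π·0.625²/4 = 0.3068 in².
Per-bolt allowable strength R_n/Ω = 68 × 0.3068 × 2 / 2 = 20.86 kips.
n ≥ 223 / 20.86 = 10.69 → use 11 bolts.

11 bolts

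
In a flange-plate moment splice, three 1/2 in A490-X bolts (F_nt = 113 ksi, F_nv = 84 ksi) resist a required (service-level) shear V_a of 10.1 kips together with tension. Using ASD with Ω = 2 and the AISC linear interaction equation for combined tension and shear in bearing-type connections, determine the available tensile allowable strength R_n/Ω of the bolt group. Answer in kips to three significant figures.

A_b = π·0.5²/4 = 0.1963 in²; f_rv = 10.1 / (3 × 0.1963) = 17.15 ksi.
F'_nt = 1.3 F_nt − (Ω F_nt / F_nv) f_rv = 1.3·113 − (2·113/84)·17.15 = 100.8 ksi, capped at F_nt → F'_nt = 100.8 ksi.
R_n = F'_nt · A_b · n = 100.8 × 0.1963 × 3 = 59.36 kips.
Allowable strength R_n/Ω = 59.36 / 2 = 29.7 kips.

29.7 kips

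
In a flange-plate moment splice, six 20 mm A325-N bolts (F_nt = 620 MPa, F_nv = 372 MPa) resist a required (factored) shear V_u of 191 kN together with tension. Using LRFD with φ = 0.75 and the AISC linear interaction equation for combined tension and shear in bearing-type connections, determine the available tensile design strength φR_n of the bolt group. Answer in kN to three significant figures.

A_b = π·20²/4 = 314.2 mm²; f_rv = 191 × 1000 / (6 × 314.2) = 101.3 MPa.
F'_nt = 1.3 F_nt − (F_nt / φF_nv) f_rv = 1.3·620 − (620/(0.75·372))·101.3 = 580.8 MPa, capped at F_nt → F'_nt = 580.8 MPa.
R_n = F'_nt · A_b · n = 580.8 × 314.2 × 6 / 1000 = 1095 kN.
Design strength φR_n = 0.75 × 1095 = 821 kN.

821 kN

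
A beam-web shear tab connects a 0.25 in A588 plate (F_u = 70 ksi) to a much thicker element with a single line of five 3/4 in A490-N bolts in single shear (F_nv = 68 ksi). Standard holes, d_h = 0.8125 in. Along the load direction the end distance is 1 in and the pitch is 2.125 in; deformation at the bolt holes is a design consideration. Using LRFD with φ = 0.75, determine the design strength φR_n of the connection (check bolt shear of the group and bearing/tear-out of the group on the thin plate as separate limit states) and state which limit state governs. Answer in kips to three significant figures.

Bolt shear: A_b = π·0.75²/4 = 0.4418 in²; R_n = 68 × 0.4418 × 5 × 1 = 150.2 kips → 0.75 × 150.2 = 113 kips.
Bearing (1.2 l_c t F_u ≤ 2.4 d t F_u): upper limit = 2.4·0.75·0.25·70 = 31.5 kips.
  Edge l_c = 1 − 0.8125/2 = 0.5938 → r_n = 12.47 kips; interior l_c = 2.125 − 0.8125 = 1.312 → r_n = 27.56 kips.
  R_n,bearing = 1·12.47 + 4·27.56 = 122.7 kips → 0.75 × 122.7 = 92 kips.
Bearing governs: 92 kips.

92 kips (bearing governs)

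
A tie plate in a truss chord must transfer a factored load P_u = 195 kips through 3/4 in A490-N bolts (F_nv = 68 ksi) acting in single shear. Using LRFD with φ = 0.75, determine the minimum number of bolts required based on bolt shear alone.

9 bolts

A_b = π·0.75²/4 = 0.4418 in².
Per-bolt design strength φR_n = 0.75 × 68 × 0.4418 × 1 = 22.53 kips.
n ≥ 195 / 22.53 = 8.655 → use 9 bolts.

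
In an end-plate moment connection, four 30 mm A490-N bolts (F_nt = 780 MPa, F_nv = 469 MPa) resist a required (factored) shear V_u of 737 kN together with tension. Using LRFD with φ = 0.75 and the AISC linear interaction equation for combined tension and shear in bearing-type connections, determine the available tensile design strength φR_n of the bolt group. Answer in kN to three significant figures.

925 kN

A_b = π·30²/4 = 706.9 mm²; f_rv = 737 × 1000 / (4 × 706.9) = 260.7 MPa.
F'_nt = 1.3 F_nt − (F_nt / φF_nv) f_rv = 1.3·780 − (780/(0.75·469))·260.7 = 436 MPa, capped at F_nt → F'_nt = 436 MPa.
R_n = F'_nt · A_b · n = 436 × 706.9 × 4 / 1000 = 1233 kN.
Design strength φR_n = 0.75 × 1233 = 925 kN.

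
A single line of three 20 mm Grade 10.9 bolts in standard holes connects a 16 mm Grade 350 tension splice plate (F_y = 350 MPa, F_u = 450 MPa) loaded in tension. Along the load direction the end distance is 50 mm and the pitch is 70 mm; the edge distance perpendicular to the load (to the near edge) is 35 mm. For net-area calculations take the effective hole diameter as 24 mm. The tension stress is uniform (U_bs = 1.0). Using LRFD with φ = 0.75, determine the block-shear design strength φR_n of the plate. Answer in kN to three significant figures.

Shear plane L_v = 50 + 2·70 = 190 mm; A_gv = 190 × 16 = 3040 mm².
A_nv = (190 − 2.5·24) × 16 = 2080 mm².
A_nt = (35 − 0.5·24) × 16 = 368 mm².
0.6 F_u A_nv = 561.6 kN; 0.6 F_y A_gv = 638.4 kN → shear rupture governs the shear term.
R_n = 561.6 + 1.0 × 450 × 368 / 1000 = 727.2 kN.
Design strength φR_n = 0.75 × 727.2 = 545 kN.

545 kN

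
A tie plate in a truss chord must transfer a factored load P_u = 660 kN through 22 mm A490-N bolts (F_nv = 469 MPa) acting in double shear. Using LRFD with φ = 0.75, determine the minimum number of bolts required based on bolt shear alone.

3 bolts

A_b = π·22²/4 = 380.1 mm².
Per-bolt design strength φR_n = 0.75 × 469 × 380.1 × 2 / 1000 = 267.4 kN.
n ≥ 660 / 267.4 = 2.468 → use 3 bolts.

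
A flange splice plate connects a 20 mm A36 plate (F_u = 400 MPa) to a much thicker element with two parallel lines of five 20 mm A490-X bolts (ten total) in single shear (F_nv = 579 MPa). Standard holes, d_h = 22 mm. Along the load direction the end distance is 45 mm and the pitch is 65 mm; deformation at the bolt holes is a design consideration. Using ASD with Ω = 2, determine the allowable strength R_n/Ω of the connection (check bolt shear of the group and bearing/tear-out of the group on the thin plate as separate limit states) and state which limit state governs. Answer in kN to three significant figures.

Bolt shear: A_b = π·20²/4 = 314.2 mm²; R_n = 579 × 314.2 × 10 × 1 / 1000 = 1819 kN → 1819 / 2 = 909 kN.
Bearing (1.2 l_c t F_u ≤ 2.4 d t F_u): upper limit = 2.4·20·20·400 / 1000 = 384 kN.
  Edge l_c = 45 − 22/2 = 34 → r_n = 326.4 kN; interior l_c = 65 − 22 = 43 → r_n = 384 kN.
  R_n,bearing = 2·326.4 + 8·384 = 3725 kN → 3725 / 2 = 1860 kN.
Bolt shear governs: 909 kN.

909 kN (bolt shear governs)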